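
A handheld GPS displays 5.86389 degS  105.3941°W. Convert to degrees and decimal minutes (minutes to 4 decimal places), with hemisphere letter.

5° 51.8334′ S, 105° 23.6460′ W

φ: fractional part 0.863890 → 51.833400 minutes
Longitude: fractional part 0.394100 → 23.646000 minutes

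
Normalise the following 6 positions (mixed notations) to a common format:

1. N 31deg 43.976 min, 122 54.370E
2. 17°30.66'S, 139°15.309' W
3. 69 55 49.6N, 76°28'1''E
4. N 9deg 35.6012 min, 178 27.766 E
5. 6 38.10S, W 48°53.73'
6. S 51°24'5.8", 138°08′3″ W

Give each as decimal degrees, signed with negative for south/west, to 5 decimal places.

1. 31.73293, 122.90617
2. -17.51100, -139.25515
3. 69.93044, 76.46694
4. 9.59335, 178.46277
5. -6.63500, -48.89550
6. -51.40161, -138.13417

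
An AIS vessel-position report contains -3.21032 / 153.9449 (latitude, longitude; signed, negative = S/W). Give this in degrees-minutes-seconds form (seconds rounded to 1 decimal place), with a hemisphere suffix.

Latitude is negative → S; |value| = 3.210320
φ: whole degrees 3; 12.61920′ → 12′ and 37.152″
Longitude: 0.944900 × 60 = 56.69400′ → 56′, remainder × 60 = 41.640″

3°12′37.2″ S, 153°56′41.6″ E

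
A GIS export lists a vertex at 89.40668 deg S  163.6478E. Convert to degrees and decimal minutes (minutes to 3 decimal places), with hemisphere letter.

89° 24.401′ S, 163° 38.868′ E

Lat: minutes = (89.406680 − 89) × 60 = 24.40080
Longitude: minutes = (163.647800 − 163) × 60 = 38.86800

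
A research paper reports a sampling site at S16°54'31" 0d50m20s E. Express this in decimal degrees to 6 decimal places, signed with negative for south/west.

-16.908611, 0.838889

φ: 16 + 54/60 + 31/3600 = 16.9086111
hemisphere S, so the sign is −
λ: 50′ + 20″ = 50.33333′; 0 + 50.33333/60 = 0.8388889
E → positive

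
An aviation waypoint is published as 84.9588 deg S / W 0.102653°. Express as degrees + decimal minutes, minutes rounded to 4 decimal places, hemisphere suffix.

84° 57.5280′ S, 0° 6.1592′ W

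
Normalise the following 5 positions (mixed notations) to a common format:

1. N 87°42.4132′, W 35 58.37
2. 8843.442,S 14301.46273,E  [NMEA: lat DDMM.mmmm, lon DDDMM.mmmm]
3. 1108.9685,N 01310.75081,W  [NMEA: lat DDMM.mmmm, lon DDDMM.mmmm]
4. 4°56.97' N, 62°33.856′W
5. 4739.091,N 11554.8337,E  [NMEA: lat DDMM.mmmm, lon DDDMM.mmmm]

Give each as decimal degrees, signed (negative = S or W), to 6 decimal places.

Point 1:
  Latitude: 42.4132′ = 0.706887°; total 87.7068867
  N → positive
  λ: 58.37′ = 0.972833°; total 35.9728333
  W ⇒ negate
Point 2:
  Latitude: degrees = first 2 digits = 88, minutes = 43.442; 88 + 43.442/60 = 88.7240333
  hemisphere S, so the sign is −
  Lon: split at 3 digits → 143° and 1.46273′; 143 + 1.46273/60 = 143.0243788
  E → positive
Point 3:
  φ: split at 2 digits → 11° and 8.9685′; 11 + 8.9685/60 = 11.1494750
  N → positive
  Lon: split at 3 digits → 013° and 10.75081′; 13 + 10.75081/60 = 13.1791802
  hemisphere W, so the sign is −
Point 4:
  Latitude: 4 + 56.97/60 = 4.9495000
  N ⇒ keep positive
  Lon: 33.856′ = 0.564267°; total 62.5642667
  W ⇒ negate
Point 5:
  φ: split at 2 digits → 47° and 39.091′; 47 + 39.091/60 = 47.6515167
  N ⇒ keep positive
  λ: degrees = first 3 digits = 115, minutes = 54.8337; 115 + 54.8337/60 = 115.9138950
  E ⇒ keep positive

1. 87.706887, -35.972833
2. -88.724033, 143.024379
3. 11.149475, -13.179180
4. 4.949500, -62.564267
5. 47.651517, 115.913895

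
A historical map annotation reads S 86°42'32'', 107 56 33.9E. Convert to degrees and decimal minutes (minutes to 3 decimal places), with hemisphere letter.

Latitude: 42 + 32/60 = 42.53333′
Lon: 56 + 33.9/60 = 56.56500′

86° 42.533′ S, 107° 56.565′ E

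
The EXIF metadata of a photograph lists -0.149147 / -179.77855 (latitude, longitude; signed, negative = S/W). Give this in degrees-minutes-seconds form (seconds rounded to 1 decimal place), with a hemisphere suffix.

0°08′56.9″ S, 179°46′42.8″ W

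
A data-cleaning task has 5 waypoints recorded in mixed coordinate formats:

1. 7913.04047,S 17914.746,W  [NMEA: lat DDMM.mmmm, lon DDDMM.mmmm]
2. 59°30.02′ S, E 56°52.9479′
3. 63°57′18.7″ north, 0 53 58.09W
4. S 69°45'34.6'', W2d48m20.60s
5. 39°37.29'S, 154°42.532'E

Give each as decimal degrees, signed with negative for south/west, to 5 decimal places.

1. -79.21734, -179.24577
2. -59.50033, 56.88247
3. 63.95519, -0.89947
4. -69.75961, -2.80572
5. -39.62150, 154.70887

Point 1:
  φ: degrees = first 2 digits = 79, minutes = 13.04047; 79 + 13.04047/60 = 79.217341
  S → negative
  λ: degrees = first 3 digits = 179, minutes = 14.746; 179 + 14.746/60 = 179.245767
  hemisphere W, so the sign is −
Point 2:
  Lat: 30.02′ = 0.500333°; total 59.500333
  S ⇒ negate
  λ: 52.9479′ = 0.882465°; total 56.882465
  E → positive
Point 3:
  Latitude: 63 + 57/60 + 18.7/3600 = 63.955194
  N ⇒ keep positive
  λ: 0° + 53/60 + 58.09/3600 = 0 + 0.883333 + 0.016136 = 0.899469
  W → negative
Point 4:
  Latitude: 45′ + 34.6″ = 45.57667′; 69 + 45.57667/60 = 69.759611
  hemisphere S, so the sign is −
  Longitude: 2 + 48/60 + 20.6/3600 = 2.805722
  W → negative
Point 5:
  Latitude: 37.29′ = 0.621500°; total 39.621500
  hemisphere S, so the sign is −
  Longitude: 154 + 42.532/60 = 154.708867
  E ⇒ keep positive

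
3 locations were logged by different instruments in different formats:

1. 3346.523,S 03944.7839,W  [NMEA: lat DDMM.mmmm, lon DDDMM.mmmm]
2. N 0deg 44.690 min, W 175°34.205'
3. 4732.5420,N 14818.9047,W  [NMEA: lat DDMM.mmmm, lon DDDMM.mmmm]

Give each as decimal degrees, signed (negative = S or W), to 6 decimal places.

Point 1:
  φ: degrees = first 2 digits = 33, minutes = 46.523; 33 + 46.523/60 = 33.7753833
  S → negative
  Longitude: split at 3 digits → 039° and 44.7839′; 39 + 44.7839/60 = 39.7463983
  W ⇒ negate
Point 2:
  Latitude: 44.69′ = 0.744833°; total 0.7448333
  N → positive
  λ: 34.205′ = 0.570083°; total 175.5700833
  W ⇒ negate
Point 3:
  φ: degrees = first 2 digits = 47, minutes = 32.542; 47 + 32.542/60 = 47.5423667
  N ⇒ keep positive
  λ: degrees = first 3 digits = 148, minutes = 18.9047; 148 + 18.9047/60 = 148.3150783
  hemisphere W, so the sign is −

1. -33.775383, -39.746398
2. 0.744833, -175.570083
3. 47.542367, -148.315078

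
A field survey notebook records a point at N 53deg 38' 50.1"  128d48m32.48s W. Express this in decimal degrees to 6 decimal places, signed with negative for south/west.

Lat: 53 + 38/60 + 50.1/3600 = 53.6472500
N ⇒ keep positive
Lon: 128 + 48/60 + 32.48/3600 = 128.8090222
hemisphere W, so the sign is −

53.647250, -128.809022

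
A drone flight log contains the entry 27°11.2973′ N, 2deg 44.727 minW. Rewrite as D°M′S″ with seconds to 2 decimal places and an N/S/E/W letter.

27°11′17.84″ N, 2°44′43.62″ W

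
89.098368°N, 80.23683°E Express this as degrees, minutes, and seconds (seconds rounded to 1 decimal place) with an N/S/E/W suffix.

89°05′54.1″ N, 80°14′12.6″ E

φ: whole degrees 89; 5.90208′ → 5′ and 54.125″
Longitude: 0.236830° → 14.20980′; 0.20980 × 60 = 12.588″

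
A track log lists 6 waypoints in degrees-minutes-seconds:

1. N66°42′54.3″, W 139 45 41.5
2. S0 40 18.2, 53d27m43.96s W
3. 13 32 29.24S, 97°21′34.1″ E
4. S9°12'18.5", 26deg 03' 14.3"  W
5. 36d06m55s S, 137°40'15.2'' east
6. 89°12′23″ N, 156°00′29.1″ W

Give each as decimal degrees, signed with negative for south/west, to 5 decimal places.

Point 1:
  φ: 66° + 42/60 + 54.3/3600 = 66 + 0.700000 + 0.015083 = 66.715083
  N → positive
  λ: 45′ + 41.5″ = 45.69167′; 139 + 45.69167/60 = 139.761528
  W → negative
Point 2:
  Lat: 0 + 40/60 + 18.2/3600 = 0.671722
  S ⇒ negate
  λ: 53 + 27/60 + 43.96/3600 = 53.462211
  W ⇒ negate
Point 3:
  Lat: 13° + 32/60 + 29.24/3600 = 13 + 0.533333 + 0.008122 = 13.541456
  S ⇒ negate
  λ: 97° + 21/60 + 34.1/3600 = 97 + 0.350000 + 0.009472 = 97.359472
  E → positive
Point 4:
  φ: 9 + 12/60 + 18.5/3600 = 9.205139
  S → negative
  Lon: 3′ + 14.3″ = 3.23833′; 26 + 3.23833/60 = 26.053972
  W ⇒ negate
Point 5:
  φ: 36 + 6/60 + 55/3600 = 36.115278
  S ⇒ negate
  Longitude: 137 + 40/60 + 15.2/3600 = 137.670889
  E ⇒ keep positive
Point 6:
  Latitude: 89 + 12/60 + 23/3600 = 89.206389
  N ⇒ keep positive
  Longitude: 156° + 0/60 + 29.1/3600 = 156 + 0.000000 + 0.008083 = 156.008083
  W → negative

1. 66.71508, -139.76153
2. -0.67172, -53.46221
3. -13.54146, 97.35947
4. -9.20514, -26.05397
5. -36.11528, 137.67089
6. 89.20639, -156.00808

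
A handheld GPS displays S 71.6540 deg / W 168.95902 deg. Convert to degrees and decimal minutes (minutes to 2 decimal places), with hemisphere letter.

71° 39.24′ S, 168° 57.54′ W

φ: minutes = (71.654000 − 71) × 60 = 39.2400
λ: 168° + 0.959020 × 60 = 168° 57.5412′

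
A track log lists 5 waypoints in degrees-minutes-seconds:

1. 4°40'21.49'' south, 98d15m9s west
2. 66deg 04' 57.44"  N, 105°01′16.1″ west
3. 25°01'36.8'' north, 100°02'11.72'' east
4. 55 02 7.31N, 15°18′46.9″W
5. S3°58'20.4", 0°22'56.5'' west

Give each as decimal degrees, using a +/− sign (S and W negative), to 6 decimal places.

1. -4.672636, -98.252500
2. 66.082622, -105.021139
3. 25.026889, 100.036589
4. 55.035364, -15.313028
5. -3.972333, -0.382361

Point 1:
  Lat: 40′ + 21.49″ = 40.35817′; 4 + 40.35817/60 = 4.6726361
  hemisphere S, so the sign is −
  Lon: 98 + 15/60 + 9/3600 = 98.2525000
  hemisphere W, so the sign is −
Point 2:
  φ: 66° + 4/60 + 57.44/3600 = 66 + 0.066667 + 0.015956 = 66.0826222
  N → positive
  λ: 1′ + 16.1″ = 1.26833′; 105 + 1.26833/60 = 105.0211389
  W ⇒ negate
Point 3:
  Latitude: 1′ + 36.8″ = 1.61333′; 25 + 1.61333/60 = 25.0268889
  N ⇒ keep positive
  λ: 100° + 2/60 + 11.72/3600 = 100 + 0.033333 + 0.003256 = 100.0365889
  E → positive
Point 4:
  Lat: 55° + 2/60 + 7.31/3600 = 55 + 0.033333 + 0.002031 = 55.0353639
  N → positive
  Lon: 15 + 18/60 + 46.9/3600 = 15.3130278
  hemisphere W, so the sign is −
Point 5:
  Latitude: 3° + 58/60 + 20.4/3600 = 3 + 0.966667 + 0.005667 = 3.9723333
  S → negative
  Longitude: 0 + 22/60 + 56.5/3600 = 0.3823611
  W ⇒ negate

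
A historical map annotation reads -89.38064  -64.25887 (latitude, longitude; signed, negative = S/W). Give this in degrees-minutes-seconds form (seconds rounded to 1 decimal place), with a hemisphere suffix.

Latitude is negative → S; |value| = 89.380640
φ: 0.380640 × 60 = 22.83840′ → 22′, remainder × 60 = 50.304″
Longitude is negative → W; |value| = 64.258870
λ: whole degrees 64; 15.53220′ → 15′ and 31.932″

89°22′50.3″ S, 64°15′31.9″ W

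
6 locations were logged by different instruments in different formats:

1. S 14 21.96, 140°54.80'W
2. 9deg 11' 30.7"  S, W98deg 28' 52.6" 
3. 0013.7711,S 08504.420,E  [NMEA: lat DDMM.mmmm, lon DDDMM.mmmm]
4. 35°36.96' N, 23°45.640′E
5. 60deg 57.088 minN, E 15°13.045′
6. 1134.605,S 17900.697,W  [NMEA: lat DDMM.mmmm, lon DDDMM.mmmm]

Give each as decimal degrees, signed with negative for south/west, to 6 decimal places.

Point 1:
  Lat: 14 + 21.96/60 = 14.3660000
  hemisphere S, so the sign is −
  Lon: 140 + 54.8/60 = 140.9133333
  W ⇒ negate
Point 2:
  φ: 9° + 11/60 + 30.7/3600 = 9 + 0.183333 + 0.008528 = 9.1918611
  S ⇒ negate
  Lon: 98 + 28/60 + 52.6/3600 = 98.4812778
  W → negative
Point 3:
  Lat: split at 2 digits → 00° and 13.7711′; 0 + 13.7711/60 = 0.2295183
  S ⇒ negate
  Longitude: degrees = first 3 digits = 85, minutes = 4.42; 85 + 4.42/60 = 85.0736667
  E → positive
Point 4:
  φ: 36.96′ = 0.616000°; total 35.6160000
  N → positive
  Lon: 45.64′ = 0.760667°; total 23.7606667
  E ⇒ keep positive
Point 5:
  Latitude: 60 + 57.088/60 = 60.9514667
  N ⇒ keep positive
  Longitude: 15 + 13.045/60 = 15.2174167
  E ⇒ keep positive
Point 6:
  φ: split at 2 digits → 11° and 34.605′; 11 + 34.605/60 = 11.5767500
  S → negative
  Lon: split at 3 digits → 179° and 0.697′; 179 + 0.697/60 = 179.0116167
  hemisphere W, so the sign is −

1. -14.366000, -140.913333
2. -9.191861, -98.481278
3. -0.229518, 85.073667
4. 35.616000, 23.760667
5. 60.951467, 15.217417
6. -11.576750, -179.011617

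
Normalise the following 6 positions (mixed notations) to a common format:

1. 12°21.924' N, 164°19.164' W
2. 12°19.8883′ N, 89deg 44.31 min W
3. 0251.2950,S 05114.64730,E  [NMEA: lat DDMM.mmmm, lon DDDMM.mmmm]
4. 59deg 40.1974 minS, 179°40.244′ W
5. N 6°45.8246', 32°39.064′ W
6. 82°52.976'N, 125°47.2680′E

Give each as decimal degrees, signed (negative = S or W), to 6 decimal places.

Point 1:
  φ: 21.924′ = 0.365400°; total 12.3654000
  N ⇒ keep positive
  λ: 19.164′ = 0.319400°; total 164.3194000
  hemisphere W, so the sign is −
Point 2:
  Latitude: 19.8883′ = 0.331472°; total 12.3314717
  N ⇒ keep positive
  Longitude: 44.31′ = 0.738500°; total 89.7385000
  hemisphere W, so the sign is −
Point 3:
  Latitude: degrees = first 2 digits = 2, minutes = 51.295; 2 + 51.295/60 = 2.8549167
  hemisphere S, so the sign is −
  Lon: degrees = first 3 digits = 51, minutes = 14.6473; 51 + 14.6473/60 = 51.2441217
  E → positive
Point 4:
  Latitude: 40.1974′ = 0.669957°; total 59.6699567
  S → negative
  Lon: 179 + 40.244/60 = 179.6707333
  W ⇒ negate
Point 5:
  Latitude: 45.8246′ = 0.763743°; total 6.7637433
  N → positive
  Lon: 39.064′ = 0.651067°; total 32.6510667
  W ⇒ negate
Point 6:
  φ: 52.976′ = 0.882933°; total 82.8829333
  N → positive
  Lon: 47.268′ = 0.787800°; total 125.7878000
  E → positive

1. 12.365400, -164.319400
2. 12.331472, -89.738500
3. -2.854917, 51.244122
4. -59.669957, -179.670733
5. 6.763743, -32.651067
6. 82.882933, 125.787800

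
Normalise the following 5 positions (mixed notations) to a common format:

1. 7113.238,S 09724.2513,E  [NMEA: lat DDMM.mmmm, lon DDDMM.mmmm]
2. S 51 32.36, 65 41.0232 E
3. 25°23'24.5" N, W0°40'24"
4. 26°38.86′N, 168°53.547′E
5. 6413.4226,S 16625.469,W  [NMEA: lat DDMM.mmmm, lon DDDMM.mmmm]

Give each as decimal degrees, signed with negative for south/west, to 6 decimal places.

Point 1:
  Lat: degrees = first 2 digits = 71, minutes = 13.238; 71 + 13.238/60 = 71.2206333
  hemisphere S, so the sign is −
  Lon: split at 3 digits → 097° and 24.2513′; 97 + 24.2513/60 = 97.4041883
  E ⇒ keep positive
Point 2:
  Lat: 51 + 32.36/60 = 51.5393333
  hemisphere S, so the sign is −
  Lon: 65 + 41.0232/60 = 65.6837200
  E ⇒ keep positive
Point 3:
  φ: 25° + 23/60 + 24.5/3600 = 25 + 0.383333 + 0.006806 = 25.3901389
  N → positive
  λ: 0 + 40/60 + 24/3600 = 0.6733333
  W → negative
Point 4:
  Lat: 38.86′ = 0.647667°; total 26.6476667
  N ⇒ keep positive
  λ: 168 + 53.547/60 = 168.8924500
  E → positive
Point 5:
  φ: degrees = first 2 digits = 64, minutes = 13.4226; 64 + 13.4226/60 = 64.2237100
  S → negative
  λ: degrees = first 3 digits = 166, minutes = 25.469; 166 + 25.469/60 = 166.4244833
  W ⇒ negate

1. -71.220633, 97.404188
2. -51.539333, 65.683720
3. 25.390139, -0.673333
4. 26.647667, 168.892450
5. -64.223710, -166.424483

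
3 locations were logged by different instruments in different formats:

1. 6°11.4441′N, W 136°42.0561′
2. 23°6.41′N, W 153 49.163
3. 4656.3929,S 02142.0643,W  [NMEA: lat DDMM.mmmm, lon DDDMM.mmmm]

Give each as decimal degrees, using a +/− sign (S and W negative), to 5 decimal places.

Point 1:
  φ: 11.4441′ = 0.190735°; total 6.190735
  N → positive
  λ: 42.0561′ = 0.700935°; total 136.700935
  W → negative
Point 2:
  Latitude: 23 + 6.41/60 = 23.106833
  N → positive
  Lon: 49.163′ = 0.819383°; total 153.819383
  W → negative
Point 3:
  φ: degrees = first 2 digits = 46, minutes = 56.3929; 46 + 56.3929/60 = 46.939882
  S ⇒ negate
  Longitude: split at 3 digits → 021° and 42.0643′; 21 + 42.0643/60 = 21.701072
  W ⇒ negate

1. 6.19074, -136.70094
2. 23.10683, -153.81938
3. -46.93988, -21.70107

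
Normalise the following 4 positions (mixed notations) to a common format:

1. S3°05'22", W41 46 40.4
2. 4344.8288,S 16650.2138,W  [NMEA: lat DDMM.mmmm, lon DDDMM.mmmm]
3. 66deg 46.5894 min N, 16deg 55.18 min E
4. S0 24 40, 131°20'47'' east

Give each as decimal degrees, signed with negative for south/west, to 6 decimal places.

Point 1:
  Latitude: 3 + 5/60 + 22/3600 = 3.0894444
  S ⇒ negate
  Longitude: 41° + 46/60 + 40.4/3600 = 41 + 0.766667 + 0.011222 = 41.7778889
  hemisphere W, so the sign is −
Point 2:
  Latitude: degrees = first 2 digits = 43, minutes = 44.8288; 43 + 44.8288/60 = 43.7471467
  S ⇒ negate
  λ: split at 3 digits → 166° and 50.2138′; 166 + 50.2138/60 = 166.8368967
  W ⇒ negate
Point 3:
  Lat: 66 + 46.5894/60 = 66.7764900
  N ⇒ keep positive
  Lon: 55.18′ = 0.919667°; total 16.9196667
  E → positive
Point 4:
  Lat: 0° + 24/60 + 40/3600 = 0 + 0.400000 + 0.011111 = 0.4111111
  S ⇒ negate
  Lon: 131° + 20/60 + 47/3600 = 131 + 0.333333 + 0.013056 = 131.3463889
  E ⇒ keep positive

1. -3.089444, -41.777889
2. -43.747147, -166.836897
3. 66.776490, 16.919667
4. -0.411111, 131.346389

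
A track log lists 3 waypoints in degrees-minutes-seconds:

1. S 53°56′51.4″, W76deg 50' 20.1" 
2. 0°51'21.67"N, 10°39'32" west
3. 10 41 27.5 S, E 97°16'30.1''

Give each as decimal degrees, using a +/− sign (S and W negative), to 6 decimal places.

1. -53.947611, -76.838917
2. 0.856019, -10.658889
3. -10.690972, 97.275028

Point 1:
  φ: 53 + 56/60 + 51.4/3600 = 53.9476111
  S → negative
  Longitude: 76 + 50/60 + 20.1/3600 = 76.8389167
  hemisphere W, so the sign is −
Point 2:
  Lat: 51′ + 21.67″ = 51.36117′; 0 + 51.36117/60 = 0.8560194
  N → positive
  Longitude: 39′ + 32″ = 39.53333′; 10 + 39.53333/60 = 10.6588889
  W → negative
Point 3:
  Lat: 10° + 41/60 + 27.5/3600 = 10 + 0.683333 + 0.007639 = 10.6909722
  S ⇒ negate
  λ: 97 + 16/60 + 30.1/3600 = 97.2750278
  E → positive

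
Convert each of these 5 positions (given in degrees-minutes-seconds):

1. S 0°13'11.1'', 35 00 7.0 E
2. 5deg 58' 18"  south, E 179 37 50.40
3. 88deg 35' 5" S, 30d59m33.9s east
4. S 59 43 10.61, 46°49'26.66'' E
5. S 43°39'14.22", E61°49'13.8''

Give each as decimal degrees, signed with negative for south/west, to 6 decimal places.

Point 1:
  φ: 0 + 13/60 + 11.1/3600 = 0.2197500
  S ⇒ negate
  λ: 35° + 0/60 + 7/3600 = 35 + 0.000000 + 0.001944 = 35.0019444
  E ⇒ keep positive
Point 2:
  Lat: 58′ + 18″ = 58.30000′; 5 + 58.30000/60 = 5.9716667
  S → negative
  Longitude: 37′ + 50.4″ = 37.84000′; 179 + 37.84000/60 = 179.6306667
  E → positive
Point 3:
  Latitude: 35′ + 5″ = 35.08333′; 88 + 35.08333/60 = 88.5847222
  hemisphere S, so the sign is −
  λ: 30 + 59/60 + 33.9/3600 = 30.9927500
  E ⇒ keep positive
Point 4:
  Lat: 59° + 43/60 + 10.61/3600 = 59 + 0.716667 + 0.002947 = 59.7196139
  S → negative
  λ: 46 + 49/60 + 26.66/3600 = 46.8240722
  E ⇒ keep positive
Point 5:
  Latitude: 43° + 39/60 + 14.22/3600 = 43 + 0.650000 + 0.003950 = 43.6539500
  S → negative
  Lon: 61 + 49/60 + 13.8/3600 = 61.8205000
  E → positive

1. -0.219750, 35.001944
2. -5.971667, 179.630667
3. -88.584722, 30.992750
4. -59.719614, 46.824072
5. -43.653950, 61.820500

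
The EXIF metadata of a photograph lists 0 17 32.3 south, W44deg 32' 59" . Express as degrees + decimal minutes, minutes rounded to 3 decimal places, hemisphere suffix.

Latitude: 17 + 32.3/60 = 17.53833′
Longitude: 32 + 59/60 = 32.98333′

0° 17.538′ S, 44° 32.983′ W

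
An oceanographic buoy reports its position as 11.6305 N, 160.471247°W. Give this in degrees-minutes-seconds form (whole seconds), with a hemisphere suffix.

Lat: 0.630500 × 60 = 37.83000′ → 37′, remainder × 60 = 49.80″
Lon: 0.471247 × 60 = 28.27482′ → 28′, remainder × 60 = 16.49″

11°37′50″ N, 160°28′16″ W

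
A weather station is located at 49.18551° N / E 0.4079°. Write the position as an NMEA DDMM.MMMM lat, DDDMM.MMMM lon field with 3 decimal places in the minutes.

φ: minutes = (49.185510 − 49) × 60 = 11.13060
Lon: fractional part 0.407900 → 24.47400 minutes

4911.131,N / 00024.474,E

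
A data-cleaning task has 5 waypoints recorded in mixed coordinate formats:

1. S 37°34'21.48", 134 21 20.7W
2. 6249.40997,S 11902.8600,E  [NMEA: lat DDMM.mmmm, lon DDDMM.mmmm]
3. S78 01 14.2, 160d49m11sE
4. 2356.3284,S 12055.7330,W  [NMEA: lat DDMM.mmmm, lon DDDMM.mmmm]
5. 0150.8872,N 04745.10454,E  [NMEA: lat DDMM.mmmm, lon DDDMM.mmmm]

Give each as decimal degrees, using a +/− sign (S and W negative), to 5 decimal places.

Point 1:
  Latitude: 34′ + 21.48″ = 34.35800′; 37 + 34.35800/60 = 37.572633
  S → negative
  Lon: 21′ + 20.7″ = 21.34500′; 134 + 21.34500/60 = 134.355750
  W ⇒ negate
Point 2:
  Latitude: degrees = first 2 digits = 62, minutes = 49.40997; 62 + 49.40997/60 = 62.823500
  S ⇒ negate
  Longitude: degrees = first 3 digits = 119, minutes = 2.86; 119 + 2.86/60 = 119.047667
  E → positive
Point 3:
  Lat: 78° + 1/60 + 14.2/3600 = 78 + 0.016667 + 0.003944 = 78.020611
  S ⇒ negate
  Lon: 160° + 49/60 + 11/3600 = 160 + 0.816667 + 0.003056 = 160.819722
  E → positive
Point 4:
  Latitude: degrees = first 2 digits = 23, minutes = 56.3284; 23 + 56.3284/60 = 23.938807
  S ⇒ negate
  Longitude: split at 3 digits → 120° and 55.733′; 120 + 55.733/60 = 120.928883
  W → negative
Point 5:
  Lat: degrees = first 2 digits = 1, minutes = 50.8872; 1 + 50.8872/60 = 1.848120
  N → positive
  Lon: split at 3 digits → 047° and 45.10454′; 47 + 45.10454/60 = 47.751742
  E ⇒ keep positive

1. -37.57263, -134.35575
2. -62.82350, 119.04767
3. -78.02061, 160.81972
4. -23.93881, -120.92888
5. 1.84812, 47.75174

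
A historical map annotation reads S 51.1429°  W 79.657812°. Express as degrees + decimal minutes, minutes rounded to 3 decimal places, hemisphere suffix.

51° 8.574′ S, 79° 39.469′ W

Latitude: 51° + 0.142900 × 60 = 51° 8.57400′
Lon: minutes = (79.657812 − 79) × 60 = 39.46872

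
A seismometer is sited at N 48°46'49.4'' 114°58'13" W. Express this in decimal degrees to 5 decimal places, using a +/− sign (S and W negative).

Lat: 48 + 46/60 + 49.4/3600 = 48.780389
N → positive
Lon: 58′ + 13″ = 58.21667′; 114 + 58.21667/60 = 114.970278
W ⇒ negate

48.78039, -114.97028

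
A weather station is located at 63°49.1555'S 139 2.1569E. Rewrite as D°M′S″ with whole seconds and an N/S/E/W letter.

63°49′9″ S, 139°02′9″ E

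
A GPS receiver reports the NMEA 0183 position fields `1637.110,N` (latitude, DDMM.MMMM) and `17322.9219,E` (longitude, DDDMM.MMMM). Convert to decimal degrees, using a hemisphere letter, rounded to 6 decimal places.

16.618500° N, 173.382032° E

φ: degrees = first 2 digits = 16, minutes = 37.11; 16 + 37.11/60 = 16.6185000
λ: split at 3 digits → 173° and 22.9219′; 173 + 22.9219/60 = 173.3820317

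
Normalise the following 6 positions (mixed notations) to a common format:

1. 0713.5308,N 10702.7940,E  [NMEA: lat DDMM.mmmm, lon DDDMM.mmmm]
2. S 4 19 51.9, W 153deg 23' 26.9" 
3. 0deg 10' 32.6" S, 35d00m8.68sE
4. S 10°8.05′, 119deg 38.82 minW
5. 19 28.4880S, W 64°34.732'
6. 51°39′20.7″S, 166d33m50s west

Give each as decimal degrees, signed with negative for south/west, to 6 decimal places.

Point 1:
  Lat: degrees = first 2 digits = 7, minutes = 13.5308; 7 + 13.5308/60 = 7.2255133
  N ⇒ keep positive
  Longitude: split at 3 digits → 107° and 2.794′; 107 + 2.794/60 = 107.0465667
  E → positive
Point 2:
  φ: 4° + 19/60 + 51.9/3600 = 4 + 0.316667 + 0.014417 = 4.3310833
  S → negative
  Lon: 153° + 23/60 + 26.9/3600 = 153 + 0.383333 + 0.007472 = 153.3908056
  W ⇒ negate
Point 3:
  Latitude: 0 + 10/60 + 32.6/3600 = 0.1757222
  S → negative
  λ: 35° + 0/60 + 8.68/3600 = 35 + 0.000000 + 0.002411 = 35.0024111
  E ⇒ keep positive
Point 4:
  Lat: 8.05′ = 0.134167°; total 10.1341667
  hemisphere S, so the sign is −
  Lon: 119 + 38.82/60 = 119.6470000
  hemisphere W, so the sign is −
Point 5:
  Lat: 28.488′ = 0.474800°; total 19.4748000
  S ⇒ negate
  Longitude: 34.732′ = 0.578867°; total 64.5788667
  hemisphere W, so the sign is −
Point 6:
  φ: 51 + 39/60 + 20.7/3600 = 51.6557500
  S ⇒ negate
  Longitude: 166° + 33/60 + 50/3600 = 166 + 0.550000 + 0.013889 = 166.5638889
  hemisphere W, so the sign is −

1. 7.225513, 107.046567
2. -4.331083, -153.390806
3. -0.175722, 35.002411
4. -10.134167, -119.647000
5. -19.474800, -64.578867
6. -51.655750, -166.563889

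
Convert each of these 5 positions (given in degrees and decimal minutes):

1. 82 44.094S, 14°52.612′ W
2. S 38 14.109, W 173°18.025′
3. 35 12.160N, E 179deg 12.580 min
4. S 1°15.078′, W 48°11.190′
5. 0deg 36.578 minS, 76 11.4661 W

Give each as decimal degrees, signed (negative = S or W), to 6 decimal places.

1. -82.734900, -14.876867
2. -38.235150, -173.300417
3. 35.202667, 179.209667
4. -1.251300, -48.186500
5. -0.609633, -76.191102

Point 1:
  Lat: 82 + 44.094/60 = 82.7349000
  hemisphere S, so the sign is −
  λ: 52.612′ = 0.876867°; total 14.8768667
  hemisphere W, so the sign is −
Point 2:
  Latitude: 14.109′ = 0.235150°; total 38.2351500
  hemisphere S, so the sign is −
  λ: 18.025′ = 0.300417°; total 173.3004167
  W ⇒ negate
Point 3:
  Lat: 12.16′ = 0.202667°; total 35.2026667
  N ⇒ keep positive
  Lon: 179 + 12.58/60 = 179.2096667
  E → positive
Point 4:
  φ: 1 + 15.078/60 = 1.2513000
  S ⇒ negate
  Longitude: 11.19′ = 0.186500°; total 48.1865000
  W → negative
Point 5:
  Latitude: 36.578′ = 0.609633°; total 0.6096333
  S → negative
  Lon: 11.4661′ = 0.191102°; total 76.1911017
  W ⇒ negate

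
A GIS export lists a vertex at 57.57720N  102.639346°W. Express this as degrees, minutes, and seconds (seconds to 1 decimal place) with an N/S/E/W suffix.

57°34′37.9″ N, 102°38′21.6″ W

Latitude: 0.577200° → 34.63200′; 0.63200 × 60 = 37.920″
λ: whole degrees 102; 38.36076′ → 38′ and 21.646″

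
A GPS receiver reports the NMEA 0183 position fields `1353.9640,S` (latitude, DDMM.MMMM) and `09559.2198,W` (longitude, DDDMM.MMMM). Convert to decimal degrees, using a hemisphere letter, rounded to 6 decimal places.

13.899400° S, 95.986997° W

Lat: degrees = first 2 digits = 13, minutes = 53.964; 13 + 53.964/60 = 13.8994000
Lon: degrees = first 3 digits = 95, minutes = 59.2198; 95 + 59.2198/60 = 95.9869967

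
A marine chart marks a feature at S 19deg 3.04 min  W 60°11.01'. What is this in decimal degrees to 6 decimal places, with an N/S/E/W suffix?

19.050667° S, 60.183500° W

φ: 3.04′ = 0.050667°; total 19.0506667
Longitude: 11.01′ = 0.183500°; total 60.1835000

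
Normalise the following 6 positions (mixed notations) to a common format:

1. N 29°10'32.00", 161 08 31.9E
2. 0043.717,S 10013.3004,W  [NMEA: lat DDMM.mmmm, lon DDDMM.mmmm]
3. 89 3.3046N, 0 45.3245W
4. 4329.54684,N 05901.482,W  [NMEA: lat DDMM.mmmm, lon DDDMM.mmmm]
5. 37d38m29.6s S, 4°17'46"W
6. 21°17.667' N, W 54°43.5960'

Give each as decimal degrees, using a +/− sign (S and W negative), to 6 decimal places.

1. 29.175556, 161.142194
2. -0.728617, -100.221673
3. 89.055077, -0.755408
4. 43.492447, -59.024700
5. -37.641556, -4.296111
6. 21.294450, -54.726600

Point 1:
  Lat: 10′ + 32″ = 10.53333′; 29 + 10.53333/60 = 29.1755556
  N → positive
  Lon: 161 + 8/60 + 31.9/3600 = 161.1421944
  E → positive
Point 2:
  φ: split at 2 digits → 00° and 43.717′; 0 + 43.717/60 = 0.7286167
  S → negative
  Lon: degrees = first 3 digits = 100, minutes = 13.3004; 100 + 13.3004/60 = 100.2216733
  W → negative
Point 3:
  Lat: 89 + 3.3046/60 = 89.0550767
  N ⇒ keep positive
  λ: 0 + 45.3245/60 = 0.7554083
  W → negative
Point 4:
  φ: degrees = first 2 digits = 43, minutes = 29.54684; 43 + 29.54684/60 = 43.4924473
  N → positive
  Longitude: degrees = first 3 digits = 59, minutes = 1.482; 59 + 1.482/60 = 59.0247000
  W ⇒ negate
Point 5:
  Lat: 38′ + 29.6″ = 38.49333′; 37 + 38.49333/60 = 37.6415556
  hemisphere S, so the sign is −
  Longitude: 17′ + 46″ = 17.76667′; 4 + 17.76667/60 = 4.2961111
  hemisphere W, so the sign is −
Point 6:
  φ: 17.667′ = 0.294450°; total 21.2944500
  N ⇒ keep positive
  Lon: 43.596′ = 0.726600°; total 54.7266000
  W ⇒ negate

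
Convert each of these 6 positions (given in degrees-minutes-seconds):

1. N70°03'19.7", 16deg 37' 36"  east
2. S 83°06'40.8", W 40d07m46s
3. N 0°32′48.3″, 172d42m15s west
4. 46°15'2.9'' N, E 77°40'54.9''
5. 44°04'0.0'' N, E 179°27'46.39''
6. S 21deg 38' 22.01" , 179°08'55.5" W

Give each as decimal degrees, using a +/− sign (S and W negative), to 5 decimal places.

1. 70.05547, 16.62667
2. -83.11133, -40.12944
3. 0.54675, -172.70417
4. 46.25081, 77.68192
5. 44.06667, 179.46289
6. -21.63945, -179.14875

Point 1:
  φ: 3′ + 19.7″ = 3.32833′; 70 + 3.32833/60 = 70.055472
  N → positive
  Lon: 16° + 37/60 + 36/3600 = 16 + 0.616667 + 0.010000 = 16.626667
  E ⇒ keep positive
Point 2:
  Latitude: 83 + 6/60 + 40.8/3600 = 83.111333
  hemisphere S, so the sign is −
  Lon: 40° + 7/60 + 46/3600 = 40 + 0.116667 + 0.012778 = 40.129444
  W → negative
Point 3:
  Latitude: 0° + 32/60 + 48.3/3600 = 0 + 0.533333 + 0.013417 = 0.546750
  N → positive
  Lon: 172° + 42/60 + 15/3600 = 172 + 0.700000 + 0.004167 = 172.704167
  W ⇒ negate
Point 4:
  Latitude: 46° + 15/60 + 2.9/3600 = 46 + 0.250000 + 0.000806 = 46.250806
  N ⇒ keep positive
  Lon: 77° + 40/60 + 54.9/3600 = 77 + 0.666667 + 0.015250 = 77.681917
  E ⇒ keep positive
Point 5:
  φ: 44° + 4/60 + 0/3600 = 44 + 0.066667 + 0.000000 = 44.066667
  N ⇒ keep positive
  Lon: 179 + 27/60 + 46.39/3600 = 179.462886
  E ⇒ keep positive
Point 6:
  φ: 21 + 38/60 + 22.01/3600 = 21.639447
  hemisphere S, so the sign is −
  λ: 8′ + 55.5″ = 8.92500′; 179 + 8.92500/60 = 179.148750
  hemisphere W, so the sign is −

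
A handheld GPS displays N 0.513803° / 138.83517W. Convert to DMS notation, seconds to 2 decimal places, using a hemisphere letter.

0°30′49.69″ N, 138°50′6.61″ W

φ: 0.513803 × 60 = 30.82818′ → 30′, remainder × 60 = 49.6908″
Longitude: 0.835170° → 50.11020′; 0.11020 × 60 = 6.6120″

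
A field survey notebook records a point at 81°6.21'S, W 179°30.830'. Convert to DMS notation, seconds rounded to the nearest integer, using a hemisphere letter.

φ: 6.21000′ → 6′ and 0.21000 × 60 = 12.60″
λ: 30.83000′ → 30′ and 0.83000 × 60 = 49.80″

81°06′13″ S, 179°30′50″ W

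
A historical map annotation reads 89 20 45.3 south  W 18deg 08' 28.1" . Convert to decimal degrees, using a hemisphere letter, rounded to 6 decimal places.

φ: 20′ + 45.3″ = 20.75500′; 89 + 20.75500/60 = 89.3459167
Longitude: 18 + 8/60 + 28.1/3600 = 18.1411389

89.345917° S, 18.141139° W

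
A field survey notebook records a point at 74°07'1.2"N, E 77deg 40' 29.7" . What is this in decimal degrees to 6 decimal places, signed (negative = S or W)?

74.117000, 77.674917

Latitude: 7′ + 1.2″ = 7.02000′; 74 + 7.02000/60 = 74.1170000
N → positive
λ: 77° + 40/60 + 29.7/3600 = 77 + 0.666667 + 0.008250 = 77.6749167
E → positive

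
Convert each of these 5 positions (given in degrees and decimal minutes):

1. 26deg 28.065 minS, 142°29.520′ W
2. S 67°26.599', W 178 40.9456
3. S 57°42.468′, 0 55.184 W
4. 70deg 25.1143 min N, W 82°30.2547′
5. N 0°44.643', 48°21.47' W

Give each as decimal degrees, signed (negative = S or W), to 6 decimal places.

1. -26.467750, -142.492000
2. -67.443317, -178.682427
3. -57.707800, -0.919733
4. 70.418572, -82.504245
5. 0.744050, -48.357833

Point 1:
  Lat: 28.065′ = 0.467750°; total 26.4677500
  S → negative
  Lon: 142 + 29.52/60 = 142.4920000
  W → negative
Point 2:
  φ: 26.599′ = 0.443317°; total 67.4433167
  S ⇒ negate
  Longitude: 40.9456′ = 0.682427°; total 178.6824267
  W ⇒ negate
Point 3:
  φ: 57 + 42.468/60 = 57.7078000
  hemisphere S, so the sign is −
  Lon: 55.184′ = 0.919733°; total 0.9197333
  W ⇒ negate
Point 4:
  Latitude: 70 + 25.1143/60 = 70.4185717
  N → positive
  Lon: 30.2547′ = 0.504245°; total 82.5042450
  W → negative
Point 5:
  Lat: 44.643′ = 0.744050°; total 0.7440500
  N → positive
  λ: 21.47′ = 0.357833°; total 48.3578333
  W → negative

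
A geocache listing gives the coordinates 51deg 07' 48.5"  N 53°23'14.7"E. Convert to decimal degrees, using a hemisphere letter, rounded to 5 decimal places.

51.13014° N, 53.38742° E

φ: 7′ + 48.5″ = 7.80833′; 51 + 7.80833/60 = 51.130139
Lon: 53° + 23/60 + 14.7/3600 = 53 + 0.383333 + 0.004083 = 53.387417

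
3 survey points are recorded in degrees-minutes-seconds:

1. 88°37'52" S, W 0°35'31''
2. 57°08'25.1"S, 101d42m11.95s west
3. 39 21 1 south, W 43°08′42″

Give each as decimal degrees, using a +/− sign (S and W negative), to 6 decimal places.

1. -88.631111, -0.591944
2. -57.140306, -101.703319
3. -39.350278, -43.145000

Point 1:
  Latitude: 37′ + 52″ = 37.86667′; 88 + 37.86667/60 = 88.6311111
  hemisphere S, so the sign is −
  λ: 35′ + 31″ = 35.51667′; 0 + 35.51667/60 = 0.5919444
  hemisphere W, so the sign is −
Point 2:
  Latitude: 57 + 8/60 + 25.1/3600 = 57.1403056
  S ⇒ negate
  Longitude: 101 + 42/60 + 11.95/3600 = 101.7033194
  W ⇒ negate
Point 3:
  φ: 39 + 21/60 + 1/3600 = 39.3502778
  S → negative
  Lon: 43 + 8/60 + 42/3600 = 43.1450000
  W → negative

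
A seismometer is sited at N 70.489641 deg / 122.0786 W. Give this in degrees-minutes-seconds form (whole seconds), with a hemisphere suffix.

70°29′23″ N, 122°04′43″ W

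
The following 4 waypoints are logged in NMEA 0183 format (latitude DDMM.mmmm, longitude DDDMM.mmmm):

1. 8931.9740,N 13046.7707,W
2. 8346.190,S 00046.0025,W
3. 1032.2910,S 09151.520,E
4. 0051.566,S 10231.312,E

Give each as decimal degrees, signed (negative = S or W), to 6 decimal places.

1. 89.532900, -130.779512
2. -83.769833, -0.766708
3. -10.538183, 91.858667
4. -0.859433, 102.521867

Point 1:
  Latitude: degrees = first 2 digits = 89, minutes = 31.974; 89 + 31.974/60 = 89.5329000
  N → positive
  Lon: split at 3 digits → 130° and 46.7707′; 130 + 46.7707/60 = 130.7795117
  W → negative
Point 2:
  Latitude: degrees = first 2 digits = 83, minutes = 46.19; 83 + 46.19/60 = 83.7698333
  S ⇒ negate
  λ: split at 3 digits → 000° and 46.0025′; 0 + 46.0025/60 = 0.7667083
  W ⇒ negate
Point 3:
  Lat: degrees = first 2 digits = 10, minutes = 32.291; 10 + 32.291/60 = 10.5381833
  S ⇒ negate
  Longitude: split at 3 digits → 091° and 51.52′; 91 + 51.52/60 = 91.8586667
  E ⇒ keep positive
Point 4:
  Latitude: degrees = first 2 digits = 0, minutes = 51.566; 0 + 51.566/60 = 0.8594333
  S ⇒ negate
  Lon: degrees = first 3 digits = 102, minutes = 31.312; 102 + 31.312/60 = 102.5218667
  E ⇒ keep positive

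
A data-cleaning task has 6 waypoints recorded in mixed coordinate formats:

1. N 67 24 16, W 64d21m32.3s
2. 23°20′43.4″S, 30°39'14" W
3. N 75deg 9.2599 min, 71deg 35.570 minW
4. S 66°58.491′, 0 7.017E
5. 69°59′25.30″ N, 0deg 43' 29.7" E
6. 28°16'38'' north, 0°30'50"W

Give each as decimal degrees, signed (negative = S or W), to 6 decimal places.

Point 1:
  Latitude: 67 + 24/60 + 16/3600 = 67.4044444
  N ⇒ keep positive
  λ: 64 + 21/60 + 32.3/3600 = 64.3589722
  W → negative
Point 2:
  Lat: 23° + 20/60 + 43.4/3600 = 23 + 0.333333 + 0.012056 = 23.3453889
  hemisphere S, so the sign is −
  λ: 30 + 39/60 + 14/3600 = 30.6538889
  hemisphere W, so the sign is −
Point 3:
  Lat: 9.2599′ = 0.154332°; total 75.1543317
  N ⇒ keep positive
  Longitude: 71 + 35.57/60 = 71.5928333
  hemisphere W, so the sign is −
Point 4:
  Latitude: 58.491′ = 0.974850°; total 66.9748500
  S ⇒ negate
  Lon: 7.017′ = 0.116950°; total 0.1169500
  E ⇒ keep positive
Point 5:
  Lat: 59′ + 25.3″ = 59.42167′; 69 + 59.42167/60 = 69.9903611
  N ⇒ keep positive
  λ: 0 + 43/60 + 29.7/3600 = 0.7249167
  E ⇒ keep positive
Point 6:
  Latitude: 16′ + 38″ = 16.63333′; 28 + 16.63333/60 = 28.2772222
  N ⇒ keep positive
  Longitude: 0° + 30/60 + 50/3600 = 0 + 0.500000 + 0.013889 = 0.5138889
  W ⇒ negate

1. 67.404444, -64.358972
2. -23.345389, -30.653889
3. 75.154332, -71.592833
4. -66.974850, 0.116950
5. 69.990361, 0.724917
6. 28.277222, -0.513889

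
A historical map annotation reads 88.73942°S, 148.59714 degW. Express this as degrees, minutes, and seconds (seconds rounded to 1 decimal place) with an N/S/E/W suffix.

88°44′21.9″ S, 148°35′49.7″ W

Lat: 0.739420 × 60 = 44.36520′ → 44′, remainder × 60 = 21.912″
Lon: 0.597140 × 60 = 35.82840′ → 35′, remainder × 60 = 49.704″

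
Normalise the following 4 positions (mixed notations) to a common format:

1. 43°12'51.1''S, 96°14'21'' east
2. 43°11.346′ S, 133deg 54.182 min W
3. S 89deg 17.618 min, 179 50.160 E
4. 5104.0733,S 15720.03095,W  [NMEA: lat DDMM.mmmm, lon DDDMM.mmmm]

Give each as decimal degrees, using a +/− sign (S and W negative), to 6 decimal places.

Point 1:
  Latitude: 12′ + 51.1″ = 12.85167′; 43 + 12.85167/60 = 43.2141944
  S ⇒ negate
  λ: 96 + 14/60 + 21/3600 = 96.2391667
  E → positive
Point 2:
  Lat: 11.346′ = 0.189100°; total 43.1891000
  S → negative
  Longitude: 54.182′ = 0.903033°; total 133.9030333
  hemisphere W, so the sign is −
Point 3:
  φ: 17.618′ = 0.293633°; total 89.2936333
  S ⇒ negate
  Lon: 50.16′ = 0.836000°; total 179.8360000
  E → positive
Point 4:
  Lat: degrees = first 2 digits = 51, minutes = 4.0733; 51 + 4.0733/60 = 51.0678883
  S ⇒ negate
  Lon: split at 3 digits → 157° and 20.03095′; 157 + 20.03095/60 = 157.3338492
  W → negative

1. -43.214194, 96.239167
2. -43.189100, -133.903033
3. -89.293633, 179.836000
4. -51.067888, -157.333849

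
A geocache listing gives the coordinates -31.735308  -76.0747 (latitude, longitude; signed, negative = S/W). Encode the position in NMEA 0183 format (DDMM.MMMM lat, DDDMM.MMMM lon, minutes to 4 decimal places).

Latitude is negative → S; |value| = 31.735308
φ: fractional part 0.735308 → 44.118480 minutes
Longitude is negative → W; |value| = 76.074700
λ: minutes = (76.074700 − 76) × 60 = 4.482000

3144.1185,S / 07604.4820,W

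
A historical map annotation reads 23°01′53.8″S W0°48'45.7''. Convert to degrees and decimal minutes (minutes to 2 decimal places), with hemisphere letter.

23° 1.90′ S, 0° 48.76′ W

Lat: seconds/60 = 0.89667; minutes = 1 + 0.89667 = 1.8967
Lon: 48 + 45.7/60 = 48.7617′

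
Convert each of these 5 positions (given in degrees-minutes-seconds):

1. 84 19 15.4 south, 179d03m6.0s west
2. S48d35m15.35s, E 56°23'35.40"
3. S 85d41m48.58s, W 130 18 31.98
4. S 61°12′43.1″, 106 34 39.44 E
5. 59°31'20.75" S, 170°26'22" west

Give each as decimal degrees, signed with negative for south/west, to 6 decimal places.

Point 1:
  Latitude: 84° + 19/60 + 15.4/3600 = 84 + 0.316667 + 0.004278 = 84.3209444
  hemisphere S, so the sign is −
  Lon: 179 + 3/60 + 6/3600 = 179.0516667
  hemisphere W, so the sign is −
Point 2:
  Latitude: 35′ + 15.35″ = 35.25583′; 48 + 35.25583/60 = 48.5875972
  S ⇒ negate
  Longitude: 56° + 23/60 + 35.4/3600 = 56 + 0.383333 + 0.009833 = 56.3931667
  E ⇒ keep positive
Point 3:
  Latitude: 85 + 41/60 + 48.58/3600 = 85.6968278
  hemisphere S, so the sign is −
  Lon: 130° + 18/60 + 31.98/3600 = 130 + 0.300000 + 0.008883 = 130.3088833
  W → negative
Point 4:
  Lat: 61 + 12/60 + 43.1/3600 = 61.2119722
  hemisphere S, so the sign is −
  λ: 34′ + 39.44″ = 34.65733′; 106 + 34.65733/60 = 106.5776222
  E → positive
Point 5:
  Latitude: 59 + 31/60 + 20.75/3600 = 59.5224306
  S → negative
  λ: 170° + 26/60 + 22/3600 = 170 + 0.433333 + 0.006111 = 170.4394444
  W → negative

1. -84.320944, -179.051667
2. -48.587597, 56.393167
3. -85.696828, -130.308883
4. -61.211972, 106.577622
5. -59.522431, -170.439444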